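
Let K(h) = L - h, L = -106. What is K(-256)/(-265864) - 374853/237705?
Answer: -16615928957/10532867020 ≈ -1.5775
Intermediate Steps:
K(h) = -106 - h
K(-256)/(-265864) - 374853/237705 = (-106 - 1*(-256))/(-265864) - 374853/237705 = (-106 + 256)*(-1/265864) - 374853*1/237705 = 150*(-1/265864) - 124951/79235 = -75/132932 - 124951/79235 = -16615928957/10532867020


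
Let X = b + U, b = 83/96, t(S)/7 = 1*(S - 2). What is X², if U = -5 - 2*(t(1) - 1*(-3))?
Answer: 137641/9216 ≈ 14.935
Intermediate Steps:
t(S) = -14 + 7*S (t(S) = 7*(1*(S - 2)) = 7*(1*(-2 + S)) = 7*(-2 + S) = -14 + 7*S)
U = 3 (U = -5 - 2*((-14 + 7*1) - 1*(-3)) = -5 - 2*((-14 + 7) + 3) = -5 - 2*(-7 + 3) = -5 - 2*(-4) = -5 + 8 = 3)
b = 83/96 (b = 83*(1/96) = 83/96 ≈ 0.86458)
X = 371/96 (X = 83/96 + 3 = 371/96 ≈ 3.8646)
X² = (371/96)² = 137641/9216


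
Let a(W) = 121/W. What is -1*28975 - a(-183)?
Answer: -5302304/183 ≈ -28974.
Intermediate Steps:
-1*28975 - a(-183) = -1*28975 - 121/(-183) = -28975 - 121*(-1)/183 = -28975 - 1*(-121/183) = -28975 + 121/183 = -5302304/183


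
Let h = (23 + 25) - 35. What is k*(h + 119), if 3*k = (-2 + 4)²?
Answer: 176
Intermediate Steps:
k = 4/3 (k = (-2 + 4)²/3 = (⅓)*2² = (⅓)*4 = 4/3 ≈ 1.3333)
h = 13 (h = 48 - 35 = 13)
k*(h + 119) = 4*(13 + 119)/3 = (4/3)*132 = 176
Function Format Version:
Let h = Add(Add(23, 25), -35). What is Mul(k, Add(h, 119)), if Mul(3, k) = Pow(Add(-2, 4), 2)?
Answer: 176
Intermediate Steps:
k = Rational(4, 3) (k = Mul(Rational(1, 3), Pow(Add(-2, 4), 2)) = Mul(Rational(1, 3), Pow(2, 2)) = Mul(Rational(1, 3), 4) = Rational(4, 3) ≈ 1.3333)
h = 13 (h = Add(48, -35) = 13)
Mul(k, Add(h, 119)) = Mul(Rational(4, 3), Add(13, 119)) = Mul(Rational(4, 3), 132) = 176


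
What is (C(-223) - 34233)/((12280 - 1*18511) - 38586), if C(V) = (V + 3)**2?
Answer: -14167/44817 ≈ -0.31611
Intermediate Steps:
C(V) = (3 + V)**2
(C(-223) - 34233)/((12280 - 1*18511) - 38586) = ((3 - 223)**2 - 34233)/((12280 - 1*18511) - 38586) = ((-220)**2 - 34233)/((12280 - 18511) - 38586) = (48400 - 34233)/(-6231 - 38586) = 14167/(-44817) = 14167*(-1/44817) = -14167/44817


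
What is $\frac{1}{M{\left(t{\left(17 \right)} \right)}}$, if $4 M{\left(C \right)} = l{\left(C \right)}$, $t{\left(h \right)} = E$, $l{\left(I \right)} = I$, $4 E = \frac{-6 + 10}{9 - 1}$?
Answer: $32$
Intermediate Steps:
$E = \frac{1}{8}$ ($E = \frac{\left(-6 + 10\right) \frac{1}{9 - 1}}{4} = \frac{4 \cdot \frac{1}{8}}{4} = \frac{1}{4} \cdot \frac{1}{2} = \frac{1}{8} \approx 0.125$)
$t{\left(h \right)} = \frac{1}{8}$
$M{\left(C \right)} = \frac{C}{4}$
$\frac{1}{M{\left(t{\left(17 \right)} \right)}} = \frac{1}{\frac{1}{4} \cdot \frac{1}{8}} = \frac{1}{\frac{1}{32}} = 32$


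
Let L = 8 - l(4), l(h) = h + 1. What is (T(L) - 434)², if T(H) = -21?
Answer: 207025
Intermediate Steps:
l(h) = 1 + h
L = 3 (L = 8 - (1 + 4) = 8 - 1*5 = 8 - 5 = 3)
(T(L) - 434)² = (-21 - 434)² = (-455)² = 207025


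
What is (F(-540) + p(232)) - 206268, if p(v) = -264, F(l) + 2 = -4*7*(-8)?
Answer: -206310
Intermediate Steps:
F(l) = 222 (F(l) = -2 - 4*7*(-8) = -2 - 28*(-8) = -2 + 224 = 222)
(F(-540) + p(232)) - 206268 = (222 - 264) - 206268 = -42 - 206268 = -206310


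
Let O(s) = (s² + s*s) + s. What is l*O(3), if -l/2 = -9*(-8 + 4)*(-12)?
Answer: 18144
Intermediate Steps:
O(s) = s + 2*s² (O(s) = (s² + s²) + s = 2*s² + s = s + 2*s²)
l = 864 (l = -2*(-9*(-8 + 4))*(-12) = -2*(-9*(-4))*(-12) = -72*(-12) = -2*(-432) = 864)
l*O(3) = 864*(3*(1 + 2*3)) = 864*(3*(1 + 6)) = 864*(3*7) = 864*21 = 18144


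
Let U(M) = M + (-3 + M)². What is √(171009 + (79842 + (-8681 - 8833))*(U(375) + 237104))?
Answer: √23426960073 ≈ 1.5306e+5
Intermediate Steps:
√(171009 + (79842 + (-8681 - 8833))*(U(375) + 237104)) = √(171009 + (79842 + (-8681 - 8833))*((375 + (-3 + 375)²) + 237104)) = √(171009 + (79842 - 17514)*((375 + 372²) + 237104)) = √(171009 + 62328*((375 + 138384) + 237104)) = √(171009 + 62328*(138759 + 237104)) = √(171009 + 62328*375863) = √(171009 + 23426789064) = √23426960073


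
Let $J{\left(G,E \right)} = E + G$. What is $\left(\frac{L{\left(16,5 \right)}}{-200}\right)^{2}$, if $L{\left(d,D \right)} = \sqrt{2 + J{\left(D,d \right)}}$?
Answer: $\frac{23}{40000} \approx 0.000575$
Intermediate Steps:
$L{\left(d,D \right)} = \sqrt{2 + D + d}$ ($L{\left(d,D \right)} = \sqrt{2 + \left(d + D\right)} = \sqrt{2 + \left(D + d\right)} = \sqrt{2 + D + d}$)
$\left(\frac{L{\left(16,5 \right)}}{-200}\right)^{2} = \left(\frac{\sqrt{2 + 5 + 16}}{-200}\right)^{2} = \left(\sqrt{23} \left(- \frac{1}{200}\right)\right)^{2} = \left(- \frac{\sqrt{23}}{200}\right)^{2} = \frac{23}{40000}$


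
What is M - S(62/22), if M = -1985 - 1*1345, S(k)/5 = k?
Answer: -36785/11 ≈ -3344.1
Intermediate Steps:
S(k) = 5*k
M = -3330 (M = -1985 - 1345 = -3330)
M - S(62/22) = -3330 - 5*62/22 = -3330 - 5*62*(1/22) = -3330 - 5*31/11 = -3330 - 1*155/11 = -3330 - 155/11 = -36785/11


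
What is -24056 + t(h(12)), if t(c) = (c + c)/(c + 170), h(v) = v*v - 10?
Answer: -1828189/76 ≈ -24055.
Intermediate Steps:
h(v) = -10 + v² (h(v) = v² - 10 = -10 + v²)
t(c) = 2*c/(170 + c) (t(c) = (2*c)/(170 + c) = 2*c/(170 + c))
-24056 + t(h(12)) = -24056 + 2*(-10 + 12²)/(170 + (-10 + 12²)) = -24056 + 2*(-10 + 144)/(170 + (-10 + 144)) = -24056 + 2*134/(170 + 134) = -24056 + 2*134/304 = -24056 + 2*134*(1/304) = -24056 + 67/76 = -1828189/76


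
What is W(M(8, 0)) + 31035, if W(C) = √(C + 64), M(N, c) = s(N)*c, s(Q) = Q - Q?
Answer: 31043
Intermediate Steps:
s(Q) = 0
M(N, c) = 0 (M(N, c) = 0*c = 0)
W(C) = √(64 + C)
W(M(8, 0)) + 31035 = √(64 + 0) + 31035 = √64 + 31035 = 8 + 31035 = 31043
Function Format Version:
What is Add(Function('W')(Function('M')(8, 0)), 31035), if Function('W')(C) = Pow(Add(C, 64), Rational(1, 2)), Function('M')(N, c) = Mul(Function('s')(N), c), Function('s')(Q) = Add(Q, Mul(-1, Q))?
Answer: 31043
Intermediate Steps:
Function('s')(Q) = 0
Function('M')(N, c) = 0 (Function('M')(N, c) = Mul(0, c) = 0)
Function('W')(C) = Pow(Add(64, C), Rational(1, 2))
Add(Function('W')(Function('M')(8, 0)), 31035) = Add(Pow(Add(64, 0), Rational(1, 2)), 31035) = Add(Pow(64, Rational(1, 2)), 31035) = Add(8, 31035) = 31043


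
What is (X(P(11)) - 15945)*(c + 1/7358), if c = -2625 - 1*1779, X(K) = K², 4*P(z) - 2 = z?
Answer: 8261593078081/117728 ≈ 7.0175e+7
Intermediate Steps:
P(z) = ½ + z/4
c = -4404 (c = -2625 - 1779 = -4404)
(X(P(11)) - 15945)*(c + 1/7358) = ((½ + (¼)*11)² - 15945)*(-4404 + 1/7358) = ((½ + 11/4)² - 15945)*(-4404 + 1/7358) = ((13/4)² - 15945)*(-32404631/7358) = (169/16 - 15945)*(-32404631/7358) = -254951/16*(-32404631/7358) = 8261593078081/117728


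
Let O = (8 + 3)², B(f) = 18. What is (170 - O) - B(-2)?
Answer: 31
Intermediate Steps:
O = 121 (O = 11² = 121)
(170 - O) - B(-2) = (170 - 1*121) - 1*18 = (170 - 121) - 18 = 49 - 18 = 31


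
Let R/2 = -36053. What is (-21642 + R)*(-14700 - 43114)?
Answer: 5419946872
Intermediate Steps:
R = -72106 (R = 2*(-36053) = -72106)
(-21642 + R)*(-14700 - 43114) = (-21642 - 72106)*(-14700 - 43114) = -93748*(-57814) = 5419946872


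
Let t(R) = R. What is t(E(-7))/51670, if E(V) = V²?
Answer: 49/51670 ≈ 0.00094833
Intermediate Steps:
t(E(-7))/51670 = (-7)²/51670 = 49*(1/51670) = 49/51670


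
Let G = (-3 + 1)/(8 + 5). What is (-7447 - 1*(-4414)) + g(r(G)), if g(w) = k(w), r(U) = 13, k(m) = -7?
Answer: -3040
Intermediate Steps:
G = -2/13 ≈ -0.15385
g(w) = -7
(-7447 - 1*(-4414)) + g(r(G)) = (-7447 - 1*(-4414)) - 7 = (-7447 + 4414) - 7 = -3033 - 7 = -3040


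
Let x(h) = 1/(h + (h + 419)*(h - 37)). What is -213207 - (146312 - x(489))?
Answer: -147728154694/410905 ≈ -3.5952e+5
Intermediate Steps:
x(h) = 1/(h + (-37 + h)*(419 + h)) (x(h) = 1/(h + (419 + h)*(-37 + h)) = 1/(h + (-37 + h)*(419 + h)))
-213207 - (146312 - x(489)) = -213207 - (146312 - 1/(-15503 + 489² + 383*489)) = -213207 - (146312 - 1/(-15503 + 239121 + 187287)) = -213207 - (146312 - 1/410905) = -213207 - 1*60120332359/410905 = -213207 - 60120332359/410905 = -147728154694/410905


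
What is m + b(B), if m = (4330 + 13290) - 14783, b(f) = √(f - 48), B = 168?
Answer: 2837 + 2*√30 ≈ 2848.0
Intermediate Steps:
b(f) = √(-48 + f)
m = 2837 (m = 17620 - 14783 = 2837)
m + b(B) = 2837 + √(-48 + 168) = 2837 + √120 = 2837 + 2*√30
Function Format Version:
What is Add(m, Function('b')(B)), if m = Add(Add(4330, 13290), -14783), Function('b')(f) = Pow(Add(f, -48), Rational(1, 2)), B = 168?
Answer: Add(2837, Mul(2, Pow(30, Rational(1, 2)))) ≈ 2848.0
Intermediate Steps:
Function('b')(f) = Pow(Add(-48, f), Rational(1, 2))
m = 2837 (m = Add(17620, -14783) = 2837)
Add(m, Function('b')(B)) = Add(2837, Pow(Add(-48, 168), Rational(1, 2))) = Add(2837, Pow(120, Rational(1, 2))) = Add(2837, Mul(2, Pow(30, Rational(1, 2))))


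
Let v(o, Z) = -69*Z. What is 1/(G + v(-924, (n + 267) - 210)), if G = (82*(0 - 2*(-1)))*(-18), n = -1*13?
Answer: -1/5988 ≈ -0.00016700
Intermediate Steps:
n = -13
G = -2952 (G = (82*(0 + 2))*(-18) = (82*2)*(-18) = 164*(-18) = -2952)
1/(G + v(-924, (n + 267) - 210)) = 1/(-2952 - 69*((-13 + 267) - 210)) = 1/(-2952 - 69*(254 - 210)) = 1/(-2952 - 69*44) = 1/(-2952 - 3036) = 1/(-5988) = -1/5988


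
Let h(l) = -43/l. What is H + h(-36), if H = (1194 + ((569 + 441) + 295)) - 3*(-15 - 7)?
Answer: 92383/36 ≈ 2566.2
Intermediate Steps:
H = 2565 (H = (1194 + (1010 + 295)) - 3*(-22) = (1194 + 1305) + 66 = 2499 + 66 = 2565)
H + h(-36) = 2565 - 43/(-36) = 2565 - 43*(-1/36) = 2565 + 43/36 = 92383/36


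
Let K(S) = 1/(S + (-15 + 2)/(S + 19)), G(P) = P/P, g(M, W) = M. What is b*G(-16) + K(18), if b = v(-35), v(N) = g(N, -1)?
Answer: -22818/653 ≈ -34.943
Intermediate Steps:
G(P) = 1
v(N) = N
b = -35
K(S) = 1/(S - 13/(19 + S))
b*G(-16) + K(18) = -35*1 + (19 + 18)/(-13 + 18² + 19*18) = -35 + 37/(-13 + 324 + 342) = -35 + 37/653 = -22818/653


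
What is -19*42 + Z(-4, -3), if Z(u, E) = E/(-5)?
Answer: -3987/5 ≈ -797.40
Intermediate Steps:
Z(u, E) = -E/5 (Z(u, E) = E*(-⅕) = -E/5)
-19*42 + Z(-4, -3) = -19*42 - ⅕*(-3) = -798 + ⅗ = -3987/5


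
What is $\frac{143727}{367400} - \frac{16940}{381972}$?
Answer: $\frac{12168983411}{35084128200} \approx 0.34685$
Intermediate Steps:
$\frac{143727}{367400} - \frac{16940}{381972} = 143727 \cdot \frac{1}{367400} - \frac{4235}{95493} = \frac{143727}{367400} - \frac{4235}{95493} = \frac{12168983411}{35084128200}$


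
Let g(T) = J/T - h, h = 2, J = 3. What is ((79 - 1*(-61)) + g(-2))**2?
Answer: 74529/4 ≈ 18632.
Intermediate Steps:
g(T) = -2 + 3/T (g(T) = 3/T - 1*2 = 3/T - 2 = -2 + 3/T)
((79 - 1*(-61)) + g(-2))**2 = ((79 - 1*(-61)) + (-2 + 3/(-2)))**2 = ((79 + 61) + (-2 + 3*(-1/2)))**2 = (140 + (-2 - 3/2))**2 = (140 - 7/2)**2 = (273/2)**2 = 74529/4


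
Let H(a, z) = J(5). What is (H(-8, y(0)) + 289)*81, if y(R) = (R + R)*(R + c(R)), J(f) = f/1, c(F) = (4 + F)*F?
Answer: 23814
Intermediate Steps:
c(F) = F*(4 + F)
J(f) = f (J(f) = f*1 = f)
y(R) = 2*R*(R + R*(4 + R)) (y(R) = (R + R)*(R + R*(4 + R)) = (2*R)*(R + R*(4 + R)) = 2*R*(R + R*(4 + R)))
H(a, z) = 5
(H(-8, y(0)) + 289)*81 = (5 + 289)*81 = 294*81 = 23814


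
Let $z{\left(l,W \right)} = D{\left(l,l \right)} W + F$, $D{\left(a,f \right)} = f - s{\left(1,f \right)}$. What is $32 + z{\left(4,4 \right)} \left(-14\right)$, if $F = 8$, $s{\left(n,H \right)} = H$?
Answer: $-80$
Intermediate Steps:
$D{\left(a,f \right)} = 0$ ($D{\left(a,f \right)} = f - f = 0$)
$z{\left(l,W \right)} = 8$ ($z{\left(l,W \right)} = 0 W + 8 = 0 + 8 = 8$)
$32 + z{\left(4,4 \right)} \left(-14\right) = 32 + 8 \left(-14\right) = 32 - 112 = -80$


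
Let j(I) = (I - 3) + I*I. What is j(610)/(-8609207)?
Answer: -372707/8609207 ≈ -0.043292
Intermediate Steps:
j(I) = -3 + I + I² (j(I) = (-3 + I) + I² = -3 + I + I²)
j(610)/(-8609207) = (-3 + 610 + 610²)/(-8609207) = (-3 + 610 + 372100)*(-1/8609207) = 372707*(-1/8609207) = -372707/8609207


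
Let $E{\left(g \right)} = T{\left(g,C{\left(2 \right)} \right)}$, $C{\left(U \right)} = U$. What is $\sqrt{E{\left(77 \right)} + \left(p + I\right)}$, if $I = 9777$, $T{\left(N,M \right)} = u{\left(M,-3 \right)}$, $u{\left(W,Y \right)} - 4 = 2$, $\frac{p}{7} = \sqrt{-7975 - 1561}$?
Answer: $\sqrt{9783 + 56 i \sqrt{149}} \approx 98.969 + 3.4534 i$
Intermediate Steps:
$p = 56 i \sqrt{149}$ ($p = 7 \sqrt{-7975 - 1561} = 7 \sqrt{-9536} = 7 \cdot 8 i \sqrt{149} = 56 i \sqrt{149} \approx 683.57 i$)
$u{\left(W,Y \right)} = 6$ ($u{\left(W,Y \right)} = 4 + 2 = 6$)
$T{\left(N,M \right)} = 6$
$E{\left(g \right)} = 6$
$\sqrt{E{\left(77 \right)} + \left(p + I\right)} = \sqrt{6 + \left(56 i \sqrt{149} + 9777\right)} = \sqrt{6 + \left(9777 + 56 i \sqrt{149}\right)} = \sqrt{9783 + 56 i \sqrt{149}}$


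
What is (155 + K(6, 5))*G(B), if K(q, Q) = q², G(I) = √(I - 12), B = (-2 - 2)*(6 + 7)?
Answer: 1528*I ≈ 1528.0*I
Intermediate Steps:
B = -52 (B = -4*13 = -52)
G(I) = √(-12 + I)
(155 + K(6, 5))*G(B) = (155 + 6²)*√(-12 - 52) = (155 + 36)*√(-64) = 191*(8*I) = 1528*I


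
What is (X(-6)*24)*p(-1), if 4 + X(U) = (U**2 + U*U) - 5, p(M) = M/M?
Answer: 1512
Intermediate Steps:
p(M) = 1
X(U) = -9 + 2*U**2 (X(U) = -4 + ((U**2 + U*U) - 5) = -4 + ((U**2 + U**2) - 5) = -4 + (2*U**2 - 5) = -4 + (-5 + 2*U**2) = -9 + 2*U**2)
(X(-6)*24)*p(-1) = ((-9 + 2*(-6)**2)*24)*1 = ((-9 + 2*36)*24)*1 = ((-9 + 72)*24)*1 = (63*24)*1 = 1512*1 = 1512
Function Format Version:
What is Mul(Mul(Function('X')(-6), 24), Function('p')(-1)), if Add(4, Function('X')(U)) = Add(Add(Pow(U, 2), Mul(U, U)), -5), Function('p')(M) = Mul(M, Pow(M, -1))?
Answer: 1512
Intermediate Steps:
Function('p')(M) = 1
Function('X')(U) = Add(-9, Mul(2, Pow(U, 2))) (Function('X')(U) = Add(-4, Add(Add(Pow(U, 2), Mul(U, U)), -5)) = Add(-4, Add(Add(Pow(U, 2), Pow(U, 2)), -5)) = Add(-4, Add(Mul(2, Pow(U, 2)), -5)) = Add(-4, Add(-5, Mul(2, Pow(U, 2)))) = Add(-9, Mul(2, Pow(U, 2))))
Mul(Mul(Function('X')(-6), 24), Function('p')(-1)) = Mul(Mul(Add(-9, Mul(2, Pow(-6, 2))), 24), 1) = Mul(Mul(Add(-9, Mul(2, 36)), 24), 1) = Mul(Mul(Add(-9, 72), 24), 1) = Mul(Mul(63, 24), 1) = Mul(1512, 1) = 1512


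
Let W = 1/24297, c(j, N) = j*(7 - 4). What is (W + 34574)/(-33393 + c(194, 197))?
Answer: -840044479/797208867 ≈ -1.0537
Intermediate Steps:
c(j, N) = 3*j (c(j, N) = j*3 = 3*j)
W = 1/24297 ≈ 4.1157e-5
(W + 34574)/(-33393 + c(194, 197)) = (1/24297 + 34574)/(-33393 + 3*194) = 840044479/(24297*(-33393 + 582)) = (840044479/24297)/(-32811) = (840044479/24297)*(-1/32811) = -840044479/797208867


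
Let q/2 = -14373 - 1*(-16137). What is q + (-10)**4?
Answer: 13528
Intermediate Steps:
q = 3528 (q = 2*(-14373 - 1*(-16137)) = 2*(-14373 + 16137) = 2*1764 = 3528)
q + (-10)**4 = 3528 + (-10)**4 = 3528 + 10000 = 13528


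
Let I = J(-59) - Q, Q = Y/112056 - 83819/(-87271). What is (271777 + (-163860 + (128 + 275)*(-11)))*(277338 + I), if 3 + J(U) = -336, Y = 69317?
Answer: 70079986498939588163/2444809794 ≈ 2.8665e+10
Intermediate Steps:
J(U) = -339 (J(U) = -3 - 336 = -339)
Q = 15441785771/9779239176 (Q = 69317/112056 - 83819/(-87271) = 69317*(1/112056) - 83819*(-1/87271) = 69317/112056 + 83819/87271 = 15441785771/9779239176 ≈ 1.5790)
I = -3330603866435/9779239176 (I = -339 - 1*15441785771/9779239176 = -339 - 15441785771/9779239176 = -3330603866435/9779239176 ≈ -340.58)
(271777 + (-163860 + (128 + 275)*(-11)))*(277338 + I) = (271777 + (-163860 + (128 + 275)*(-11)))*(277338 - 3330603866435/9779239176) = (271777 + (-163860 + 403*(-11)))*(2708824030727053/9779239176) = (271777 + (-163860 - 4433))*(2708824030727053/9779239176) = (271777 - 168293)*(2708824030727053/9779239176) = 103484*(2708824030727053/9779239176) = 70079986498939588163/2444809794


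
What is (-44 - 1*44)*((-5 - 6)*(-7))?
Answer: -6776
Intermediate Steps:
(-44 - 1*44)*((-5 - 6)*(-7)) = (-44 - 44)*(-11*(-7)) = -88*77 = -6776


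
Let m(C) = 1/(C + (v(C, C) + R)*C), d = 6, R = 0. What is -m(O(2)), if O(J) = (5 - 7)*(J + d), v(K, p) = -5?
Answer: -1/64 ≈ -0.015625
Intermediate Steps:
O(J) = -12 - 2*J (O(J) = (5 - 7)*(J + 6) = -2*(6 + J) = -12 - 2*J)
m(C) = -1/(4*C) (m(C) = 1/(C + (-5 + 0)*C) = 1/(C - 5*C) = 1/(-4*C) = -1/(4*C))
-m(O(2)) = -(-1)/(4*(-12 - 2*2)) = -(-1)/(4*(-12 - 4)) = -(-1)/(4*(-16)) = -(-1)*(-1)/(4*16) = -1*1/64 = -1/64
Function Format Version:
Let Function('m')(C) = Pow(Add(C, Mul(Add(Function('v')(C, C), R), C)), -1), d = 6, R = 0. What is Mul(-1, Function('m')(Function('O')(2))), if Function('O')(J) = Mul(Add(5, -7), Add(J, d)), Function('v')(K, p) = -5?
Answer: Rational(-1, 64) ≈ -0.015625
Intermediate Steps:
Function('O')(J) = Add(-12, Mul(-2, J)) (Function('O')(J) = Mul(Add(5, -7), Add(J, 6)) = Mul(-2, Add(6, J)) = Add(-12, Mul(-2, J)))
Function('m')(C) = Mul(Rational(-1, 4), Pow(C, -1)) (Function('m')(C) = Pow(Add(C, Mul(Add(-5, 0), C)), -1) = Pow(Add(C, Mul(-5, C)), -1) = Pow(Mul(-4, C), -1) = Mul(Rational(-1, 4), Pow(C, -1)))
Mul(-1, Function('m')(Function('O')(2))) = Mul(-1, Mul(Rational(-1, 4), Pow(Add(-12, Mul(-2, 2)), -1))) = Mul(-1, Mul(Rational(-1, 4), Pow(Add(-12, -4), -1))) = Mul(-1, Mul(Rational(-1, 4), Pow(-16, -1))) = Mul(-1, Mul(Rational(-1, 4), Rational(-1, 16))) = Mul(-1, Rational(1, 64)) = Rational(-1, 64)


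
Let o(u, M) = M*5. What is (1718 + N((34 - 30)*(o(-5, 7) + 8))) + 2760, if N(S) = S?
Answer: 4650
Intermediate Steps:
o(u, M) = 5*M
(1718 + N((34 - 30)*(o(-5, 7) + 8))) + 2760 = (1718 + (34 - 30)*(5*7 + 8)) + 2760 = (1718 + 4*(35 + 8)) + 2760 = (1718 + 4*43) + 2760 = (1718 + 172) + 2760 = 1890 + 2760 = 4650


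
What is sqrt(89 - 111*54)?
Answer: I*sqrt(5905) ≈ 76.844*I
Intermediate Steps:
sqrt(89 - 111*54) = sqrt(89 - 5994) = sqrt(-5905) = I*sqrt(5905)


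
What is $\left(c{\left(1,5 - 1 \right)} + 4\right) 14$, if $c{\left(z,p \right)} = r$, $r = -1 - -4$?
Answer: $98$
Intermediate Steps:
$r = 3$ ($r = -1 + 4 = 3$)
$c{\left(z,p \right)} = 3$
$\left(c{\left(1,5 - 1 \right)} + 4\right) 14 = \left(3 + 4\right) 14 = 7 \cdot 14 = 98$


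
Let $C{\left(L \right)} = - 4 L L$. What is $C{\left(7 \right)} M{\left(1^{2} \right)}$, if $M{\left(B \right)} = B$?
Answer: $-196$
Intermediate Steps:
$C{\left(L \right)} = - 4 L^{2}$
$C{\left(7 \right)} M{\left(1^{2} \right)} = - 4 \cdot 7^{2} \cdot 1^{2} = \left(-4\right) 49 \cdot 1 = \left(-196\right) 1 = -196$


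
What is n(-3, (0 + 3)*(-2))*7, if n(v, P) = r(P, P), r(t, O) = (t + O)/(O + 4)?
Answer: 42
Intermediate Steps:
r(t, O) = (O + t)/(4 + O)
n(v, P) = 2*P/(4 + P) (n(v, P) = (P + P)/(4 + P) = (2*P)/(4 + P) = 2*P/(4 + P))
n(-3, (0 + 3)*(-2))*7 = (2*((0 + 3)*(-2))/(4 + (0 + 3)*(-2)))*7 = (2*(3*(-2))/(4 + 3*(-2)))*7 = (2*(-6)/(4 - 6))*7 = (2*(-6)/(-2))*7 = (2*(-6)*(-½))*7 = 6*7 = 42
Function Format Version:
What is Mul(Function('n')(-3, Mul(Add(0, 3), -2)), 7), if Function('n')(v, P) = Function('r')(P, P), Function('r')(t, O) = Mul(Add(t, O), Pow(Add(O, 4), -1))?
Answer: 42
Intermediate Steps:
Function('r')(t, O) = Mul(Pow(Add(4, O), -1), Add(O, t)) (Function('r')(t, O) = Mul(Add(O, t), Pow(Add(4, O), -1)) = Mul(Pow(Add(4, O), -1), Add(O, t)))
Function('n')(v, P) = Mul(2, P, Pow(Add(4, P), -1)) (Function('n')(v, P) = Mul(Pow(Add(4, P), -1), Add(P, P)) = Mul(Pow(Add(4, P), -1), Mul(2, P)) = Mul(2, P, Pow(Add(4, P), -1)))
Mul(Function('n')(-3, Mul(Add(0, 3), -2)), 7) = Mul(Mul(2, Mul(Add(0, 3), -2), Pow(Add(4, Mul(Add(0, 3), -2)), -1)), 7) = Mul(Mul(2, Mul(3, -2), Pow(Add(4, Mul(3, -2)), -1)), 7) = Mul(Mul(2, -6, Pow(Add(4, -6), -1)), 7) = Mul(Mul(2, -6, Pow(-2, -1)), 7) = Mul(Mul(2, -6, Rational(-1, 2)), 7) = Mul(6, 7) = 42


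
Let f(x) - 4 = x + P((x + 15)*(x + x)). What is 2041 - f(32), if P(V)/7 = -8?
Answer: 2061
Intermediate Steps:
P(V) = -56 (P(V) = 7*(-8) = -56)
f(x) = -52 + x (f(x) = 4 + (x - 56) = 4 + (-56 + x) = -52 + x)
2041 - f(32) = 2041 - (-52 + 32) = 2041 - 1*(-20) = 2041 + 20 = 2061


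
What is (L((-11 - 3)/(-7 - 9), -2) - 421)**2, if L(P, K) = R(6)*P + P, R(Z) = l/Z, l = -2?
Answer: 25452025/144 ≈ 1.7675e+5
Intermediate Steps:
R(Z) = -2/Z
L(P, K) = 2*P/3 (L(P, K) = (-2/6)*P + P = (-2*1/6)*P + P = -P/3 + P = 2*P/3)
(L((-11 - 3)/(-7 - 9), -2) - 421)**2 = (2*((-11 - 3)/(-7 - 9))/3 - 421)**2 = (2*(-14/(-16))/3 - 421)**2 = (2*(-14*(-1/16))/3 - 421)**2 = ((2/3)*(7/8) - 421)**2 = (7/12 - 421)**2 = (-5045/12)**2 = 25452025/144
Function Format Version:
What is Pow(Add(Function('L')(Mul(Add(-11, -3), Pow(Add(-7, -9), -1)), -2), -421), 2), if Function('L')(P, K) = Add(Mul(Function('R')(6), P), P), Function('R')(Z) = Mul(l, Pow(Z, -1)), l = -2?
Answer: Rational(25452025, 144) ≈ 1.7675e+5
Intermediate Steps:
Function('R')(Z) = Mul(-2, Pow(Z, -1))
Function('L')(P, K) = Mul(Rational(2, 3), P) (Function('L')(P, K) = Add(Mul(Mul(-2, Pow(6, -1)), P), P) = Add(Mul(Mul(-2, Rational(1, 6)), P), P) = Add(Mul(Rational(-1, 3), P), P) = Mul(Rational(2, 3), P))
Pow(Add(Function('L')(Mul(Add(-11, -3), Pow(Add(-7, -9), -1)), -2), -421), 2) = Pow(Add(Mul(Rational(2, 3), Mul(Add(-11, -3), Pow(Add(-7, -9), -1))), -421), 2) = Pow(Add(Mul(Rational(2, 3), Mul(-14, Pow(-16, -1))), -421), 2) = Pow(Add(Mul(Rational(2, 3), Mul(-14, Rational(-1, 16))), -421), 2) = Pow(Add(Mul(Rational(2, 3), Rational(7, 8)), -421), 2) = Pow(Add(Rational(7, 12), -421), 2) = Pow(Rational(-5045, 12), 2) = Rational(25452025, 144)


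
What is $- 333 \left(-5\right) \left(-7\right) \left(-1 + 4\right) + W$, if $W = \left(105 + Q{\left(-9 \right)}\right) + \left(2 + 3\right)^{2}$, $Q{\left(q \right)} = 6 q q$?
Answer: $-34349$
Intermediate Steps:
$Q{\left(q \right)} = 6 q^{2}$
$W = 616$ ($W = \left(105 + 6 \left(-9\right)^{2}\right) + \left(2 + 3\right)^{2} = \left(105 + 6 \cdot 81\right) + 5^{2} = \left(105 + 486\right) + 25 = 591 + 25 = 616$)
$- 333 \left(-5\right) \left(-7\right) \left(-1 + 4\right) + W = - 333 \left(-5\right) \left(-7\right) \left(-1 + 4\right) + 616 = - 333 \cdot 35 \cdot 3 + 616 = \left(-333\right) 105 + 616 = -34965 + 616 = -34349$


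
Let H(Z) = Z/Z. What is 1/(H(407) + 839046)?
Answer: 1/839047 ≈ 1.1918e-6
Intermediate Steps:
H(Z) = 1
1/(H(407) + 839046) = 1/(1 + 839046) = 1/839047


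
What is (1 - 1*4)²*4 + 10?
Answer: 46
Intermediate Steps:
(1 - 1*4)²*4 + 10 = (1 - 4)²*4 + 10 = (-3)²*4 + 10 = 9*4 + 10 = 36 + 10 = 46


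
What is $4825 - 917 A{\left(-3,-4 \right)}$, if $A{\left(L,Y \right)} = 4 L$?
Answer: $15829$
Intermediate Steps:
$4825 - 917 A{\left(-3,-4 \right)} = 4825 - 917 \cdot 4 \left(-3\right) = 4825 - 917 \left(-12\right) = 4825 - -11004 = 4825 + 11004 = 15829$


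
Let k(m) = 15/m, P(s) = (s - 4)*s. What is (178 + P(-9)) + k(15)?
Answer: 296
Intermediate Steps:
P(s) = s*(-4 + s) (P(s) = (-4 + s)*s = s*(-4 + s))
(178 + P(-9)) + k(15) = (178 - 9*(-4 - 9)) + 15/15 = (178 - 9*(-13)) + 15*(1/15) = (178 + 117) + 1 = 295 + 1 = 296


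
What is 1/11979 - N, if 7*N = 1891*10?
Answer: -226522883/83853 ≈ -2701.4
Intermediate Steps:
N = 18910/7 (N = (1891*10)/7 = (1/7)*18910 = 18910/7 ≈ 2701.4)
1/11979 - N = 1/11979 - 1*18910/7 = 1/11979 - 18910/7 = -226522883/83853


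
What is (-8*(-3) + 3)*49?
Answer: 1323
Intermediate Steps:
(-8*(-3) + 3)*49 = (24 + 3)*49 = 27*49 = 1323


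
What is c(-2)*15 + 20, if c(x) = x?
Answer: -10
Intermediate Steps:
c(-2)*15 + 20 = -2*15 + 20 = -30 + 20 = -10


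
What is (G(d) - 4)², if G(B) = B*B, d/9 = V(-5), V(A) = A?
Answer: 4084441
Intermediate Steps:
d = -45 (d = 9*(-5) = -45)
G(B) = B²
(G(d) - 4)² = ((-45)² - 4)² = (2025 - 4)² = 2021² = 4084441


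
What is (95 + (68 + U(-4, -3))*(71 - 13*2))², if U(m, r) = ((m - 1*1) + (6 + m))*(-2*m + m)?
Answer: 6838225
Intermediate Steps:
U(m, r) = -m*(5 + 2*m) (U(m, r) = ((m - 1) + (6 + m))*(-m) = ((-1 + m) + (6 + m))*(-m) = (5 + 2*m)*(-m) = -m*(5 + 2*m))
(95 + (68 + U(-4, -3))*(71 - 13*2))² = (95 + (68 - 1*(-4)*(5 + 2*(-4)))*(71 - 13*2))² = (95 + (68 - 1*(-4)*(5 - 8))*(71 - 26))² = (95 + (68 - 1*(-4)*(-3))*45)² = (95 + (68 - 12)*45)² = (95 + 56*45)² = (95 + 2520)² = 2615² = 6838225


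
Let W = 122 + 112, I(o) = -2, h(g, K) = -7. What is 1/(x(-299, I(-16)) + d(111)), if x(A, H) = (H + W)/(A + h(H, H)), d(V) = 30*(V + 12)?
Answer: 153/564454 ≈ 0.00027106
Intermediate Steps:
W = 234
d(V) = 360 + 30*V (d(V) = 30*(12 + V) = 360 + 30*V)
x(A, H) = (234 + H)/(-7 + A) (x(A, H) = (H + 234)/(A - 7) = (234 + H)/(-7 + A))
1/(x(-299, I(-16)) + d(111)) = 1/((234 - 2)/(-7 - 299) + (360 + 30*111)) = 1/(232/(-306) + (360 + 3330)) = 1/(-1/306*232 + 3690) = 1/(-116/153 + 3690) = 1/(564454/153) = 153/564454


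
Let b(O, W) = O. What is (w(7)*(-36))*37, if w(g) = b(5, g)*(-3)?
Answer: 19980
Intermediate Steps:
w(g) = -15 (w(g) = 5*(-3) = -15)
(w(7)*(-36))*37 = -15*(-36)*37 = 540*37 = 19980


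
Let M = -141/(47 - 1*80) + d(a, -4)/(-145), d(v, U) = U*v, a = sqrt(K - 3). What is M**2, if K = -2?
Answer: 9286909/508805 + 376*I*sqrt(5)/1595 ≈ 18.252 + 0.52712*I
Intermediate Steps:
a = I*sqrt(5) (a = sqrt(-2 - 3) = sqrt(-5) = I*sqrt(5) ≈ 2.2361*I)
M = 47/11 + 4*I*sqrt(5)/145 (M = -141/(47 - 1*80) - 4*I*sqrt(5)/(-145) = -141/(47 - 80) - 4*I*sqrt(5)*(-1/145) = -141/(-33) + 4*I*sqrt(5)/145 = -141*(-1/33) + 4*I*sqrt(5)/145 = 47/11 + 4*I*sqrt(5)/145 ≈ 4.2727 + 0.061685*I)
M**2 = (47/11 + 4*I*sqrt(5)/145)**2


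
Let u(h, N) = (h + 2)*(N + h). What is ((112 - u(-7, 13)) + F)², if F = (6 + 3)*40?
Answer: 252004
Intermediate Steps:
u(h, N) = (2 + h)*(N + h)
F = 360 (F = 9*40 = 360)
((112 - u(-7, 13)) + F)² = ((112 - ((-7)² + 2*13 + 2*(-7) + 13*(-7))) + 360)² = ((112 - (49 + 26 - 14 - 91)) + 360)² = ((112 - 1*(-30)) + 360)² = ((112 + 30) + 360)² = (142 + 360)² = 502² = 252004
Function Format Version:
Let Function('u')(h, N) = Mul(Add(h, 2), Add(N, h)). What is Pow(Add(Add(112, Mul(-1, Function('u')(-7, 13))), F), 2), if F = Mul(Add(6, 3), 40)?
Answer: 252004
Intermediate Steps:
Function('u')(h, N) = Mul(Add(2, h), Add(N, h))
F = 360 (F = Mul(9, 40) = 360)
Pow(Add(Add(112, Mul(-1, Function('u')(-7, 13))), F), 2) = Pow(Add(Add(112, Mul(-1, Add(Pow(-7, 2), Mul(2, 13), Mul(2, -7), Mul(13, -7)))), 360), 2) = Pow(Add(Add(112, Mul(-1, Add(49, 26, -14, -91))), 360), 2) = Pow(Add(Add(112, Mul(-1, -30)), 360), 2) = Pow(Add(Add(112, 30), 360), 2) = Pow(Add(142, 360), 2) = Pow(502, 2) = 252004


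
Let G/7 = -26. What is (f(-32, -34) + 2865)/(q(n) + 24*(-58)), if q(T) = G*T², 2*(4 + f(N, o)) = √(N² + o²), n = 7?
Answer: -2861/10310 - √545/10310 ≈ -0.27976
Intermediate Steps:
G = -182 (G = 7*(-26) = -182)
f(N, o) = -4 + √(N² + o²)/2
q(T) = -182*T²
(f(-32, -34) + 2865)/(q(n) + 24*(-58)) = ((-4 + √((-32)² + (-34)²)/2) + 2865)/(-182*7² + 24*(-58)) = ((-4 + √(1024 + 1156)/2) + 2865)/(-182*49 - 1392) = ((-4 + √2180/2) + 2865)/(-8918 - 1392) = ((-4 + (2*√545)/2) + 2865)/(-10310) = ((-4 + √545) + 2865)*(-1/10310) = (2861 + √545)*(-1/10310) = -2861/10310 - √545/10310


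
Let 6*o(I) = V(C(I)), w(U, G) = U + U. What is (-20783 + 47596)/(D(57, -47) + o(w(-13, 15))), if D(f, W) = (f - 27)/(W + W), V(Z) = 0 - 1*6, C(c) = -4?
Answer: -1260211/62 ≈ -20326.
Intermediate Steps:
w(U, G) = 2*U
V(Z) = -6 (V(Z) = 0 - 6 = -6)
o(I) = -1 (o(I) = (⅙)*(-6) = -1)
D(f, W) = (-27 + f)/(2*W) (D(f, W) = (-27 + f)/((2*W)) = (-27 + f)*(1/(2*W)) = (-27 + f)/(2*W))
(-20783 + 47596)/(D(57, -47) + o(w(-13, 15))) = (-20783 + 47596)/((½)*(-27 + 57)/(-47) - 1) = 26813/((½)*(-1/47)*30 - 1) = 26813/(-15/47 - 1) = 26813/(-62/47) = 26813*(-47/62) = -1260211/62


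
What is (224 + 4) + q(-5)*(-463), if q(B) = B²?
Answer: -11347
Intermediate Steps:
(224 + 4) + q(-5)*(-463) = (224 + 4) + (-5)²*(-463) = 228 + 25*(-463) = 228 - 11575 = -11347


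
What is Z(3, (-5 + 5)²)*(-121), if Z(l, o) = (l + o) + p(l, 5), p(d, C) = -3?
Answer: 0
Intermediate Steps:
Z(l, o) = -3 + l + o (Z(l, o) = (l + o) - 3 = -3 + l + o)
Z(3, (-5 + 5)²)*(-121) = (-3 + 3 + (-5 + 5)²)*(-121) = (-3 + 3 + 0²)*(-121) = (-3 + 3 + 0)*(-121) = 0*(-121) = 0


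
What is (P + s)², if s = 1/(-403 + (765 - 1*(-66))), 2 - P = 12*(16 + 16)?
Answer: 26730615025/183184 ≈ 1.4592e+5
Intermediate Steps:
P = -382 (P = 2 - 12*(16 + 16) = 2 - 12*32 = 2 - 1*384 = 2 - 384 = -382)
s = 1/428 (s = 1/(-403 + (765 + 66)) = 1/(-403 + 831) = 1/428 ≈ 0.0023364)
(P + s)² = (-382 + 1/428)² = (-163495/428)² = 26730615025/183184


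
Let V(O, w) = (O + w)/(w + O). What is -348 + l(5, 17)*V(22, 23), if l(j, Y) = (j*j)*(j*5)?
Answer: 277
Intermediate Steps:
V(O, w) = 1 (V(O, w) = (O + w)/(O + w) = 1)
l(j, Y) = 5*j³ (l(j, Y) = j²*(5*j) = 5*j³)
-348 + l(5, 17)*V(22, 23) = -348 + (5*5³)*1 = -348 + (5*125)*1 = -348 + 625*1 = -348 + 625 = 277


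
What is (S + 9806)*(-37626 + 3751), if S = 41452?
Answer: -1736364750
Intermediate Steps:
(S + 9806)*(-37626 + 3751) = (41452 + 9806)*(-37626 + 3751) = 51258*(-33875) = -1736364750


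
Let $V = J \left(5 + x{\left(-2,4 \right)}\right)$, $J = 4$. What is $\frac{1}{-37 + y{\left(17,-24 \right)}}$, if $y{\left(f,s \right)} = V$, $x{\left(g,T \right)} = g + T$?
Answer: $- \frac{1}{9} \approx -0.11111$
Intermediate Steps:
$x{\left(g,T \right)} = T + g$
$V = 28$ ($V = 4 \left(5 + \left(4 - 2\right)\right) = 4 \left(5 + 2\right) = 4 \cdot 7 = 28$)
$y{\left(f,s \right)} = 28$
$\frac{1}{-37 + y{\left(17,-24 \right)}} = \frac{1}{-37 + 28} = \frac{1}{-9} = - \frac{1}{9}$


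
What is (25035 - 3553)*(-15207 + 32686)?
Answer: 375483878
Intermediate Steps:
(25035 - 3553)*(-15207 + 32686) = 21482*17479 = 375483878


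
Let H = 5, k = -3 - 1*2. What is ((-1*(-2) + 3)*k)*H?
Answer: -125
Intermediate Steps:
k = -5 (k = -3 - 2 = -5)
((-1*(-2) + 3)*k)*H = ((-1*(-2) + 3)*(-5))*5 = ((2 + 3)*(-5))*5 = (5*(-5))*5 = -25*5 = -125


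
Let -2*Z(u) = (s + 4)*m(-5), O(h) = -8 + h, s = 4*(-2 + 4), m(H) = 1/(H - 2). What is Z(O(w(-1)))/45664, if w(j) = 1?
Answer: 3/159824 ≈ 1.8771e-5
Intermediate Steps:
m(H) = 1/(-2 + H)
s = 8 (s = 4*2 = 8)
Z(u) = 6/7 (Z(u) = -(8 + 4)/(2*(-2 - 5)) = -6/(-7) = -6*(-1)/7 = -1/2*(-12/7) = 6/7)
Z(O(w(-1)))/45664 = (6/7)/45664 = (6/7)*(1/45664) = 3/159824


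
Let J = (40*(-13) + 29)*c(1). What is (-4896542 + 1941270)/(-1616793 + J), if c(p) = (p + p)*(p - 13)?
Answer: 2955272/1605009 ≈ 1.8413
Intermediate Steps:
c(p) = 2*p*(-13 + p) (c(p) = (2*p)*(-13 + p) = 2*p*(-13 + p))
J = 11784 (J = (40*(-13) + 29)*(2*1*(-13 + 1)) = (-520 + 29)*(2*1*(-12)) = -491*(-24) = 11784)
(-4896542 + 1941270)/(-1616793 + J) = (-4896542 + 1941270)/(-1616793 + 11784) = -2955272/(-1605009) = -2955272*(-1/1605009) = 2955272/1605009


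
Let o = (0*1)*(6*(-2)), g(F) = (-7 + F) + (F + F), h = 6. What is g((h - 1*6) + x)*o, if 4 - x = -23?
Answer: 0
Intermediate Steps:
x = 27 (x = 4 - 1*(-23) = 4 + 23 = 27)
g(F) = -7 + 3*F (g(F) = (-7 + F) + 2*F = -7 + 3*F)
o = 0 (o = 0*(-12) = 0)
g((h - 1*6) + x)*o = (-7 + 3*((6 - 1*6) + 27))*0 = (-7 + 3*((6 - 6) + 27))*0 = (-7 + 3*(0 + 27))*0 = (-7 + 3*27)*0 = (-7 + 81)*0 = 74*0 = 0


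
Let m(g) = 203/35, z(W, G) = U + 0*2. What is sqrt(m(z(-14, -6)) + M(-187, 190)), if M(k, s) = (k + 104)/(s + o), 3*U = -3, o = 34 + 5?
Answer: sqrt(7128770)/1145 ≈ 2.3319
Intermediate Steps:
o = 39
U = -1 (U = (1/3)*(-3) = -1)
M(k, s) = (104 + k)/(39 + s) (M(k, s) = (k + 104)/(s + 39) = (104 + k)/(39 + s))
z(W, G) = -1 (z(W, G) = -1 + 0*2 = -1 + 0 = -1)
m(g) = 29/5 (m(g) = 203*(1/35) = 29/5)
sqrt(m(z(-14, -6)) + M(-187, 190)) = sqrt(29/5 + (104 - 187)/(39 + 190)) = sqrt(29/5 - 83/229) = sqrt(6226/1145) = sqrt(7128770)/1145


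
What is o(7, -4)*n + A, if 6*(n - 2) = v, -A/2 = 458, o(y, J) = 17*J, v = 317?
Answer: -13934/3 ≈ -4644.7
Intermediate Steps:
A = -916 (A = -2*458 = -916)
n = 329/6 (n = 2 + (1/6)*317 = 2 + 317/6 = 329/6 ≈ 54.833)
o(7, -4)*n + A = (17*(-4))*(329/6) - 916 = -68*329/6 - 916 = -11186/3 - 916 = -13934/3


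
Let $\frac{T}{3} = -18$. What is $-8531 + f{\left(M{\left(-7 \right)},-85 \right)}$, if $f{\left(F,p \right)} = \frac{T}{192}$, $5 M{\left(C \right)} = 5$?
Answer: $- \frac{273001}{32} \approx -8531.3$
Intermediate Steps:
$T = -54$ ($T = 3 \left(-18\right) = -54$)
$M{\left(C \right)} = 1$ ($M{\left(C \right)} = \frac{1}{5} \cdot 5 = 1$)
$f{\left(F,p \right)} = - \frac{9}{32}$ ($f{\left(F,p \right)} = - \frac{54}{192} = \left(-54\right) \frac{1}{192} = - \frac{9}{32}$)
$-8531 + f{\left(M{\left(-7 \right)},-85 \right)} = -8531 - \frac{9}{32} = - \frac{273001}{32}$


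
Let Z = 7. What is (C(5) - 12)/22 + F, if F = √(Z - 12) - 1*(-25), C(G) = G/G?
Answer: 49/2 + I*√5 ≈ 24.5 + 2.2361*I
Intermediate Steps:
C(G) = 1
F = 25 + I*√5 (F = √(7 - 12) - 1*(-25) = √(-5) + 25 = I*√5 + 25 = 25 + I*√5 ≈ 25.0 + 2.2361*I)
(C(5) - 12)/22 + F = (1 - 12)/22 + (25 + I*√5) = -11*1/22 + (25 + I*√5) = -½ + (25 + I*√5) = 49/2 + I*√5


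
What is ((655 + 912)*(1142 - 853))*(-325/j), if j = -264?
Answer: 147180475/264 ≈ 5.5750e+5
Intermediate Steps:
((655 + 912)*(1142 - 853))*(-325/j) = ((655 + 912)*(1142 - 853))*(-325/(-264)) = (1567*289)*(-325*(-1/264)) = 452863*(325/264) = 147180475/264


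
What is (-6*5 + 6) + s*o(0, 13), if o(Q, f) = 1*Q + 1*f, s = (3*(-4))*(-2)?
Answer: 288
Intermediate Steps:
s = 24 (s = -12*(-2) = 24)
o(Q, f) = Q + f
(-6*5 + 6) + s*o(0, 13) = (-6*5 + 6) + 24*(0 + 13) = (-30 + 6) + 24*13 = -24 + 312 = 288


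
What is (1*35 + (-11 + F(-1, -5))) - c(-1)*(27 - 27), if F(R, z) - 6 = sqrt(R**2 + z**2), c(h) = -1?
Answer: 30 + sqrt(26) ≈ 35.099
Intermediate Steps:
F(R, z) = 6 + sqrt(R**2 + z**2)
(1*35 + (-11 + F(-1, -5))) - c(-1)*(27 - 27) = (1*35 + (-11 + (6 + sqrt((-1)**2 + (-5)**2)))) - (-1)*(27 - 27) = (35 + (-11 + (6 + sqrt(1 + 25)))) - (-1)*0 = (35 + (-11 + (6 + sqrt(26)))) - 1*0 = (35 + (-5 + sqrt(26))) + 0 = (30 + sqrt(26)) + 0 = 30 + sqrt(26)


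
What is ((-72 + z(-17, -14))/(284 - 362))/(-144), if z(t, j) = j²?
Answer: 31/2808 ≈ 0.011040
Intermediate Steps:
((-72 + z(-17, -14))/(284 - 362))/(-144) = ((-72 + (-14)²)/(284 - 362))/(-144) = ((-72 + 196)/(-78))*(-1/144) = (124*(-1/78))*(-1/144) = -62/39*(-1/144) = 31/2808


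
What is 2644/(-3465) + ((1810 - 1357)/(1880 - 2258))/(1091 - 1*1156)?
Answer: -22361/30030 ≈ -0.74462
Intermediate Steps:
2644/(-3465) + ((1810 - 1357)/(1880 - 2258))/(1091 - 1*1156) = 2644*(-1/3465) + (453/(-378))/(1091 - 1156) = -2644/3465 + (453*(-1/378))/(-65) = -2644/3465 - 151/126*(-1/65) = -2644/3465 + 151/8190 = -22361/30030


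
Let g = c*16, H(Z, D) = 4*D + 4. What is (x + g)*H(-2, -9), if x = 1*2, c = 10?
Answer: -5184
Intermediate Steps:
H(Z, D) = 4 + 4*D
g = 160 (g = 10*16 = 160)
x = 2
(x + g)*H(-2, -9) = (2 + 160)*(4 + 4*(-9)) = 162*(4 - 36) = 162*(-32) = -5184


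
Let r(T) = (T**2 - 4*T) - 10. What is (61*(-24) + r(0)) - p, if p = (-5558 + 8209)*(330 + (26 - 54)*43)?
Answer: 2315500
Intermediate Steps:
r(T) = -10 + T**2 - 4*T
p = -2316974 (p = 2651*(330 - 28*43) = 2651*(330 - 1204) = 2651*(-874) = -2316974)
(61*(-24) + r(0)) - p = (61*(-24) + (-10 + 0**2 - 4*0)) - 1*(-2316974) = (-1464 + (-10 + 0 + 0)) + 2316974 = (-1464 - 10) + 2316974 = -1474 + 2316974 = 2315500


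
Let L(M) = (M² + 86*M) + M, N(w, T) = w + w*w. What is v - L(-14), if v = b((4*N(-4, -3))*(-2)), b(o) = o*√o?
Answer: 1022 - 384*I*√6 ≈ 1022.0 - 940.6*I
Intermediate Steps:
N(w, T) = w + w²
b(o) = o^(3/2)
L(M) = M² + 87*M
v = -384*I*√6 (v = ((4*(-4*(1 - 4)))*(-2))^(3/2) = ((4*(-4*(-3)))*(-2))^(3/2) = ((4*12)*(-2))^(3/2) = (48*(-2))^(3/2) = (-96)^(3/2) = -384*I*√6 ≈ -940.6*I)
v - L(-14) = -384*I*√6 - (-14)*(87 - 14) = -384*I*√6 - (-14)*73 = -384*I*√6 - 1*(-1022) = -384*I*√6 + 1022 = 1022 - 384*I*√6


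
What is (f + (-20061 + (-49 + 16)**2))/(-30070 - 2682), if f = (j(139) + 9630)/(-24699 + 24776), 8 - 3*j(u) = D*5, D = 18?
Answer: 1088431/1891428 ≈ 0.57545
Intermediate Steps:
j(u) = -82/3 (j(u) = 8/3 - 6*5 = 8/3 - 1/3*90 = 8/3 - 30 = -82/3)
f = 28808/231 (f = (-82/3 + 9630)/(-24699 + 24776) = (28808/3)/77 = (28808/3)*(1/77) = 28808/231 ≈ 124.71)
(f + (-20061 + (-49 + 16)**2))/(-30070 - 2682) = (28808/231 + (-20061 + (-49 + 16)**2))/(-30070 - 2682) = (28808/231 + (-20061 + (-33)**2))/(-32752) = (28808/231 + (-20061 + 1089))*(-1/32752) = (28808/231 - 18972)*(-1/32752) = -4353724/231*(-1/32752) = 1088431/1891428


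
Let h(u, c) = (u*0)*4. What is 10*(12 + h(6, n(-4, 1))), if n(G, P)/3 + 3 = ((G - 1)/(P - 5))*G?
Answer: 120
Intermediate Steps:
n(G, P) = -9 + 3*G*(-1 + G)/(-5 + P) (n(G, P) = -9 + 3*(((G - 1)/(P - 5))*G) = -9 + 3*(((-1 + G)/(-5 + P))*G) = -9 + 3*(G*(-1 + G)/(-5 + P)) = -9 + 3*G*(-1 + G)/(-5 + P))
h(u, c) = 0 (h(u, c) = 0*4 = 0)
10*(12 + h(6, n(-4, 1))) = 10*(12 + 0) = 10*12 = 120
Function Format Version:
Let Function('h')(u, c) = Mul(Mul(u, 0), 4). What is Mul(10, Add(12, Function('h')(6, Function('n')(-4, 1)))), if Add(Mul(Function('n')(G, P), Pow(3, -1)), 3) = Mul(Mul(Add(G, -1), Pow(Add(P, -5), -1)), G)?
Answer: 120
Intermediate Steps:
Function('n')(G, P) = Add(-9, Mul(3, G, Pow(Add(-5, P), -1), Add(-1, G))) (Function('n')(G, P) = Add(-9, Mul(3, Mul(Mul(Add(G, -1), Pow(Add(P, -5), -1)), G))) = Add(-9, Mul(3, Mul(Mul(Add(-1, G), Pow(Add(-5, P), -1)), G))) = Add(-9, Mul(3, Mul(Mul(Pow(Add(-5, P), -1), Add(-1, G)), G))) = Add(-9, Mul(3, Mul(G, Pow(Add(-5, P), -1), Add(-1, G)))) = Add(-9, Mul(3, G, Pow(Add(-5, P), -1), Add(-1, G))))
Function('h')(u, c) = 0 (Function('h')(u, c) = Mul(0, 4) = 0)
Mul(10, Add(12, Function('h')(6, Function('n')(-4, 1)))) = Mul(10, Add(12, 0)) = Mul(10, 12) = 120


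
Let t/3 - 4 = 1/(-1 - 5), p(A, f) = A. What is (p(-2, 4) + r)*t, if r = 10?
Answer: 92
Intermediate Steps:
t = 23/2 (t = 12 + 3/(-1 - 5) = 12 + 3/(-6) = 12 + 3*(-1/6) = 12 - 1/2 = 23/2 ≈ 11.500)
(p(-2, 4) + r)*t = (-2 + 10)*(23/2) = 8*(23/2) = 92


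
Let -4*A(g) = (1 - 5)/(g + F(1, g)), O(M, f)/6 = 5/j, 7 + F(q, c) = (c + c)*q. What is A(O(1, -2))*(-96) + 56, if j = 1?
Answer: 4552/83 ≈ 54.843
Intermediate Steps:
F(q, c) = -7 + 2*c*q (F(q, c) = -7 + (c + c)*q = -7 + (2*c)*q = -7 + 2*c*q)
O(M, f) = 30 (O(M, f) = 6*(5/1) = 6*(5*1) = 6*5 = 30)
A(g) = 1/(-7 + 3*g) (A(g) = -(1 - 5)/(4*(g + (-7 + 2*g*1))) = -(-1)/(g + (-7 + 2*g)) = -(-1)/(-7 + 3*g) = 1/(-7 + 3*g))
A(O(1, -2))*(-96) + 56 = -96/(-7 + 3*30) + 56 = -96/(-7 + 90) + 56 = -96/83 + 56 = 4552/83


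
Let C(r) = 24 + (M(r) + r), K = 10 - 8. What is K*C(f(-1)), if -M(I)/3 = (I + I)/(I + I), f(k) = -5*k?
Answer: 52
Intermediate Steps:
K = 2
M(I) = -3 (M(I) = -3*(I + I)/(I + I) = -3*2*I/(2*I) = -3*2*I*1/(2*I) = -3*1 = -3)
C(r) = 21 + r (C(r) = 24 + (-3 + r) = 21 + r)
K*C(f(-1)) = 2*(21 - 5*(-1)) = 2*(21 + 5) = 2*26 = 52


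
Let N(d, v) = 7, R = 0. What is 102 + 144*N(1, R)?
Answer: 1110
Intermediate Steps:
102 + 144*N(1, R) = 102 + 144*7 = 102 + 1008 = 1110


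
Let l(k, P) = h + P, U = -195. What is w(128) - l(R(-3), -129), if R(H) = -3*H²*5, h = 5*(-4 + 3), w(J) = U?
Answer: -61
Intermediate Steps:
w(J) = -195
h = -5 (h = 5*(-1) = -5)
R(H) = -15*H²
l(k, P) = -5 + P
w(128) - l(R(-3), -129) = -195 - (-5 - 129) = -195 - 1*(-134) = -195 + 134 = -61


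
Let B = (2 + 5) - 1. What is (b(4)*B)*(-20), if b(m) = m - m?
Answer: 0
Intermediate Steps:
b(m) = 0
B = 6 (B = 7 - 1 = 6)
(b(4)*B)*(-20) = (0*6)*(-20) = 0*(-20) = 0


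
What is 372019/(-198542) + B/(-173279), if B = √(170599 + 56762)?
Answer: -372019/198542 - √227361/173279 ≈ -1.8765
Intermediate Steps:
B = √227361 ≈ 476.82
372019/(-198542) + B/(-173279) = 372019/(-198542) + √227361/(-173279) = 372019*(-1/198542) + √227361*(-1/173279) = -372019/198542 - √227361/173279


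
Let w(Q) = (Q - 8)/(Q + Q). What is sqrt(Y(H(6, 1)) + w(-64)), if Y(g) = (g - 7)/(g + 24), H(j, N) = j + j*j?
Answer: sqrt(19041)/132 ≈ 1.0454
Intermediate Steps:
H(j, N) = j + j**2
w(Q) = (-8 + Q)/(2*Q) (w(Q) = (-8 + Q)/((2*Q)) = (-8 + Q)*(1/(2*Q)) = (-8 + Q)/(2*Q))
Y(g) = (-7 + g)/(24 + g)
sqrt(Y(H(6, 1)) + w(-64)) = sqrt((-7 + 6*(1 + 6))/(24 + 6*(1 + 6)) + (1/2)*(-8 - 64)/(-64)) = sqrt((-7 + 6*7)/(24 + 6*7) + (1/2)*(-1/64)*(-72)) = sqrt((-7 + 42)/(24 + 42) + 9/16) = sqrt(35/66 + 9/16) = sqrt(577/528) = sqrt(19041)/132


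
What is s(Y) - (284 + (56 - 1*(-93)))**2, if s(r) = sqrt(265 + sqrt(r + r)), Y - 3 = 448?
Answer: -187489 + sqrt(265 + sqrt(902)) ≈ -1.8747e+5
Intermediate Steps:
Y = 451 (Y = 3 + 448 = 451)
s(r) = sqrt(265 + sqrt(2)*sqrt(r)) (s(r) = sqrt(265 + sqrt(2*r)) = sqrt(265 + sqrt(2)*sqrt(r)))
s(Y) - (284 + (56 - 1*(-93)))**2 = sqrt(265 + sqrt(2)*sqrt(451)) - (284 + (56 - 1*(-93)))**2 = sqrt(265 + sqrt(902)) - (284 + (56 + 93))**2 = sqrt(265 + sqrt(902)) - (284 + 149)**2 = sqrt(265 + sqrt(902)) - 1*433**2 = sqrt(265 + sqrt(902)) - 1*187489 = sqrt(265 + sqrt(902)) - 187489 = -187489 + sqrt(265 + sqrt(902))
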